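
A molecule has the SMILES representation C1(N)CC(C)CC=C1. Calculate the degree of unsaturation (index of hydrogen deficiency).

Atom tally by fragment:
  cyclohexene ring core → C:6 H:10
  (− 2 ring H displaced by substituents)
  + NH2 → N:1 H:2
  + CH3 → C:1 H:3
Element totals:
  C: 7
  H: 13
  N: 1
Molecular formula: C7H13N.
DoU = (2C + 2 + N − H − X) / 2 = (2·7 + 2 + 1 − 13 − 0) / 2 = 2.

2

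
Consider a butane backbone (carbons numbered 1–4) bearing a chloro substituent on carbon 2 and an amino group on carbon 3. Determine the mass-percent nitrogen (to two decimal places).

13.02%

Atom tally by fragment:
  CH3 → C:1 H:3
  CH(Cl) → C:1 H:1 Cl:1
  CH(NH2) → C:1 H:3 N:1
  CH3 → C:1 H:3
Element totals:
  C: 4
  H: 10
  Cl: 1
  N: 1
Molecular formula: C4H10ClN.
Molar mass = 107.581 g/mol.
Mass from N: 1 × 14.007 = 14.007 g/mol.
%N = 14.007 / 107.581 × 100 = 13.02%.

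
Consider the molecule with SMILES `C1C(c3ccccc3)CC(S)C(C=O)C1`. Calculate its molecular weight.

Atom tally by fragment:
  cyclohexane ring core → C:6 H:12
  (− 3 ring H displaced by substituents)
  + C6H5 → C:6 H:5
  + SH → S:1 H:1
  + CHO → C:1 H:1 O:1
Element totals:
  C: 13
  H: 16
  O: 1
  S: 1
Molecular formula: C13H16OS.
  M = 13(12.011) + 16(1.008) + 15.999 + 32.06
    = 156.143 + 16.128 + 15.999 + 32.060 = 220.330

220.33 g/mol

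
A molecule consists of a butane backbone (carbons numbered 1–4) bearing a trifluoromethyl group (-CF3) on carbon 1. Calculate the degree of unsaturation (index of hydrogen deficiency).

Atom tally by fragment:
  F3CCH2 → C:2 H:2 F:3
  CH2 → C:1 H:2
  CH2 → C:1 H:2
  CH3 → C:1 H:3
Element totals:
  C: 5
  H: 9
  F: 3
Molecular formula: C5H9F3.
DoU = (2C + 2 + N − H − X) / 2 = (2·5 + 2 + 0 − 9 − 3) / 2 = 0.

0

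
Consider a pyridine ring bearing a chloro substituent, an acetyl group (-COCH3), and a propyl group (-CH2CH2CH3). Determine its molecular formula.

C10H12ClNO

Atom tally by fragment:
  pyridine ring core → C:5 H:5 N:1
  (− 3 ring H displaced by substituents)
  + Cl → Cl:1
  + COCH3 → C:2 H:3 O:1
  + CH2CH2CH3 → C:3 H:7
Element totals:
  C: 10
  H: 12
  Cl: 1
  N: 1
  O: 1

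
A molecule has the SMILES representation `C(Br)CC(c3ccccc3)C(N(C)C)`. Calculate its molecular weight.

Atom tally by fragment:
  BrCH2 → C:1 H:2 Br:1
  CH2 → C:1 H:2
  CH(C6H5) → C:7 H:6
  CH2N(CH3)2 → C:3 H:8 N:1
Element totals:
  C: 12
  H: 18
  Br: 1
  N: 1
Molecular formula: C12H18BrN.
  M = 12(12.011) + 18(1.008) + 79.904 + 14.007
    = 144.132 + 18.144 + 79.904 + 14.007 = 256.187

256.19 g/mol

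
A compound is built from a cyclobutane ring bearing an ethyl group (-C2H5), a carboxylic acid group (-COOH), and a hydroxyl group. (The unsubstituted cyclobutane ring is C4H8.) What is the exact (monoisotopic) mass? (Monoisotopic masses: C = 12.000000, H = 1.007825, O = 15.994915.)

Atom tally by fragment:
  cyclobutane ring core → C:4 H:8
  (− 3 ring H displaced by substituents)
  + C2H5 → C:2 H:5
  + COOH → C:1 H:1 O:2
  + OH → O:1 H:1
Element totals:
  C: 7
  H: 12
  O: 3
Molecular formula: C7H12O3.
  M = 7(12.0) + 12(1.007825) + 3(15.994915)
    = 84.000000 + 12.093900 + 47.984745 = 144.078645

144.0786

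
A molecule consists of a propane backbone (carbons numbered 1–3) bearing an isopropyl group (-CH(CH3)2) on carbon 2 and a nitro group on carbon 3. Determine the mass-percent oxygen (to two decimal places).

24.39%

Atom tally by fragment:
  CH3 → C:1 H:3
  CH(CH(CH3)2) → C:4 H:8
  CH2NO2 → C:1 H:2 N:1 O:2
Element totals:
  C: 6
  H: 13
  N: 1
  O: 2
Molecular formula: C6H13NO2.
Molar mass = 131.175 g/mol.
Mass from O: 2 × 15.999 = 31.998 g/mol.
%O = 31.998 / 131.175 × 100 = 24.39%.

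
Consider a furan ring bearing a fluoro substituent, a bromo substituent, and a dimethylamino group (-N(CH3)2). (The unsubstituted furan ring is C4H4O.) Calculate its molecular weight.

Atom tally by fragment:
  furan ring core → C:4 H:4 O:1
  (− 3 ring H displaced by substituents)
  + F → F:1
  + Br → Br:1
  + N(CH3)2 → N:1 C:2 H:6
Element totals:
  C: 6
  H: 7
  Br: 1
  F: 1
  N: 1
  O: 1
Molecular formula: C6H7BrFNO.
  M = 6(12.011) + 7(1.008) + 79.904 + 18.998 + 14.007 + 15.999
    = 72.066 + 7.056 + 79.904 + 18.998 + 14.007 + 15.999 = 208.030

208.03 g/mol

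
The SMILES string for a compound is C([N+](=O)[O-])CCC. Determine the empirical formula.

Atom tally by fragment:
  O2NCH2 → C:1 H:2 N:1 O:2
  CH2 → C:1 H:2
  CH2 → C:1 H:2
  CH3 → C:1 H:3
Element totals:
  C: 4
  H: 9
  N: 1
  O: 2
Molecular formula: C4H9NO2.
gcd of subscripts (4, 9, 1, 2) = 1, so the empirical formula equals the molecular formula.

C4H9NO2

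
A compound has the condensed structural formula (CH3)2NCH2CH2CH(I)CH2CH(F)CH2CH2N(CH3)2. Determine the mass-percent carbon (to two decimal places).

Atom tally by fragment:
  (CH3)2NCH2 → C:3 H:8 N:1
  CH2 → C:1 H:2
  CH(I) → C:1 H:1 I:1
  CH2 → C:1 H:2
  CH(F) → C:1 H:1 F:1
  CH2 → C:1 H:2
  CH2N(CH3)2 → C:3 H:8 N:1
Element totals:
  C: 11
  H: 24
  F: 1
  I: 1
  N: 2
Molecular formula: C11H24FIN2.
Molar mass = 330.229 g/mol.
Mass from C: 11 × 12.011 = 132.121 g/mol.
%C = 132.121 / 330.229 × 100 = 40.01%.

40.01%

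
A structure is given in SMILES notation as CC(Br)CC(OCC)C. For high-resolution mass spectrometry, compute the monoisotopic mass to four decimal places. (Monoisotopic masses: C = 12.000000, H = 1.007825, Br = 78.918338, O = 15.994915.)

194.0306

Atom tally by fragment:
  CH3 → C:1 H:3
  CH(Br) → C:1 H:1 Br:1
  CH2 → C:1 H:2
  CH(OC2H5) → C:3 H:6 O:1
  CH3 → C:1 H:3
Element totals:
  C: 7
  H: 15
  Br: 1
  O: 1
Molecular formula: C7H15BrO.
  M = 7(12.0) + 15(1.007825) + 78.918338 + 15.994915
    = 84.000000 + 15.117375 + 78.918338 + 15.994915 = 194.030628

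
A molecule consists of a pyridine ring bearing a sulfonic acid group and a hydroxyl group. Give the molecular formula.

C5H5NO4S

Atom tally by fragment:
  pyridine ring core → C:5 H:5 N:1
  (− 2 ring H displaced by substituents)
  + SO3H → S:1 O:3 H:1
  + OH → O:1 H:1
Element totals:
  C: 5
  H: 5
  N: 1
  O: 4
  S: 1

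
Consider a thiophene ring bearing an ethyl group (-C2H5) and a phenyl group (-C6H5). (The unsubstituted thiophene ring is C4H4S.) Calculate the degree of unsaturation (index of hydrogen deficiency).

Atom tally by fragment:
  thiophene ring core → C:4 H:4 S:1
  (− 2 ring H displaced by substituents)
  + C2H5 → C:2 H:5
  + C6H5 → C:6 H:5
Element totals:
  C: 12
  H: 12
  S: 1
Molecular formula: C12H12S.
DoU = (2C + 2 + N − H − X) / 2 = (2·12 + 2 + 0 − 12 − 0) / 2 = 7.

7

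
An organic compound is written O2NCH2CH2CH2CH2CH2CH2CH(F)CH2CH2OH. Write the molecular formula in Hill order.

Element totals:
  C: 9
  H: 18
  F: 1
  N: 1
  O: 3

C9H18FNO3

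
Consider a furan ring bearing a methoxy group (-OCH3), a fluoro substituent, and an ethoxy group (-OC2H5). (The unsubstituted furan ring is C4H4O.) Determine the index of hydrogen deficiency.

Atom tally by fragment:
  furan ring core → C:4 H:4 O:1
  (− 3 ring H displaced by substituents)
  + OCH3 → C:1 H:3 O:1
  + F → F:1
  + OC2H5 → C:2 H:5 O:1
Element totals:
  C: 7
  H: 9
  F: 1
  O: 3
Molecular formula: C7H9FO3.
DoU = (2C + 2 + N − H − X) / 2 = (2·7 + 2 + 0 − 9 − 1) / 2 = 3.

3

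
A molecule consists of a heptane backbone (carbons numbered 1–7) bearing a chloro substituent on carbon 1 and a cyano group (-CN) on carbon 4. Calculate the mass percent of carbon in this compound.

Atom tally by fragment:
  ClCH2 → C:1 H:2 Cl:1
  CH2 → C:1 H:2
  CH2 → C:1 H:2
  CH(CN) → C:2 H:1 N:1
  CH2 → C:1 H:2
  CH2 → C:1 H:2
  CH3 → C:1 H:3
Element totals:
  C: 8
  H: 14
  Cl: 1
  N: 1
Molecular formula: C8H14ClN.
Molar mass = 159.657 g/mol.
Mass from C: 8 × 12.011 = 96.088 g/mol.
%C = 96.088 / 159.657 × 100 = 60.18%.

60.18%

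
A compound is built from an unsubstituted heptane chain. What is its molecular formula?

C7H16

Atom tally by fragment:
  CH3 → C:1 H:3
  CH2 → C:1 H:2
  CH2 → C:1 H:2
  CH2 → C:1 H:2
  CH2 → C:1 H:2
  CH2 → C:1 H:2
  CH3 → C:1 H:3
Element totals:
  C: 7
  H: 16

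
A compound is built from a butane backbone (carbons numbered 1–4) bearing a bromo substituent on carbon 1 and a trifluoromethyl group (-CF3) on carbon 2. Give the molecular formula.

Atom tally by fragment:
  BrCH2 → C:1 H:2 Br:1
  CH(CF3) → C:2 H:1 F:3
  CH2 → C:1 H:2
  CH3 → C:1 H:3
Element totals:
  C: 5
  H: 8
  Br: 1
  F: 3

C5H8BrF3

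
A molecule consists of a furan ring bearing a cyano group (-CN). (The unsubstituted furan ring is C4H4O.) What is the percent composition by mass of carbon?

Atom tally by fragment:
  furan ring core → C:4 H:4 O:1
  (− 1 ring H displaced by substituents)
  + CN → C:1 N:1
Element totals:
  C: 5
  H: 3
  N: 1
  O: 1
Molecular formula: C5H3NO.
Molar mass = 93.085 g/mol.
Mass from C: 5 × 12.011 = 60.055 g/mol.
%C = 60.055 / 93.085 × 100 = 64.52%.

64.52%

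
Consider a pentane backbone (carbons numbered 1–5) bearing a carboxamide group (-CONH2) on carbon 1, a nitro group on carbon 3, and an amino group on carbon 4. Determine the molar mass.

175.19 g/mol

Atom tally by fragment:
  H2NOCCH2 → C:2 H:4 O:1 N:1
  CH2 → C:1 H:2
  CH(NO2) → C:1 H:1 N:1 O:2
  CH(NH2) → C:1 H:3 N:1
  CH3 → C:1 H:3
Element totals:
  C: 6
  H: 13
  N: 3
  O: 3
Molecular formula: C6H13N3O3.
  M = 6(12.011) + 13(1.008) + 3(14.007) + 3(15.999)
    = 72.066 + 13.104 + 42.021 + 47.997 = 175.188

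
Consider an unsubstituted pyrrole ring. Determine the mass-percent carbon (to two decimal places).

Atom tally by fragment:
  pyrrole ring core → C:4 H:5 N:1
Element totals:
  C: 4
  H: 5
  N: 1
Molecular formula: C4H5N.
Molar mass = 67.091 g/mol.
Mass from C: 4 × 12.011 = 48.044 g/mol.
%C = 48.044 / 67.091 × 100 = 71.61%.

71.61%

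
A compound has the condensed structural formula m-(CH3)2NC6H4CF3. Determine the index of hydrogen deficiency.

4

Atom tally by fragment:
  benzene ring core → C:6 H:6
  (− 2 ring H displaced by substituents)
  + N(CH3)2 → N:1 C:2 H:6
  + CF3 → C:1 F:3
Element totals:
  C: 9
  H: 10
  F: 3
  N: 1
Molecular formula: C9H10F3N.
DoU = (2C + 2 + N − H − X) / 2 = (2·9 + 2 + 1 − 10 − 3) / 2 = 4.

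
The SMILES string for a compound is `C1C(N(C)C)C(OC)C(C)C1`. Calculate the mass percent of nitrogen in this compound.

8.91%

Atom tally by fragment:
  cyclopentane ring core → C:5 H:10
  (− 3 ring H displaced by substituents)
  + N(CH3)2 → N:1 C:2 H:6
  + OCH3 → C:1 H:3 O:1
  + CH3 → C:1 H:3
Element totals:
  C: 9
  H: 19
  N: 1
  O: 1
Molecular formula: C9H19NO.
Molar mass = 157.257 g/mol.
Mass from N: 1 × 14.007 = 14.007 g/mol.
%N = 14.007 / 157.257 × 100 = 8.91%.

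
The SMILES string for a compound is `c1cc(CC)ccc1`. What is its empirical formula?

Atom tally by fragment:
  benzene ring core → C:6 H:6
  (− 1 ring H displaced by substituents)
  + C2H5 → C:2 H:5
Element totals:
  C: 8
  H: 10
Molecular formula: C8H10.
gcd of subscripts = 2; dividing each by 2:
  C: 8/2 = 4
  H: 10/2 = 5

C4H5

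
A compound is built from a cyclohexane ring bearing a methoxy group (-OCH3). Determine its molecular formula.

Atom tally by fragment:
  cyclohexane ring core → C:6 H:12
  (− 1 ring H displaced by substituents)
  + OCH3 → C:1 H:3 O:1
Element totals:
  C: 7
  H: 14
  O: 1

C7H14O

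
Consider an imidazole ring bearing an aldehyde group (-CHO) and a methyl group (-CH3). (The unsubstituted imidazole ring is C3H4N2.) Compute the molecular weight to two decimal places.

110.12 g/mol

Atom tally by fragment:
  imidazole ring core → C:3 H:4 N:2
  (− 2 ring H displaced by substituents)
  + CHO → C:1 H:1 O:1
  + CH3 → C:1 H:3
Element totals:
  C: 5
  H: 6
  N: 2
  O: 1
Molecular formula: C5H6N2O.
  M = 5(12.011) + 6(1.008) + 2(14.007) + 15.999
    = 60.055 + 6.048 + 28.014 + 15.999 = 110.116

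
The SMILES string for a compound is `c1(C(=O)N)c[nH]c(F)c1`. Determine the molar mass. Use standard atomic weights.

128.11 g/mol

Atom tally by fragment:
  pyrrole ring core → C:4 H:5 N:1
  (− 2 ring H displaced by substituents)
  + CONH2 → C:1 H:2 O:1 N:1
  + F → F:1
Element totals:
  C: 5
  H: 5
  F: 1
  N: 2
  O: 1
Molecular formula: C5H5FN2O.
  M = 5(12.011) + 5(1.008) + 18.998 + 2(14.007) + 15.999
    = 60.055 + 5.040 + 18.998 + 28.014 + 15.999 = 128.106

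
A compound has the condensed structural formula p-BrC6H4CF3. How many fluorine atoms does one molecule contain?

Atom tally by fragment:
  benzene ring core → C:6 H:6
  (− 2 ring H displaced by substituents)
  + Br → Br:1
  + CF3 → C:1 F:3
Element totals:
  C: 7
  H: 4
  Br: 1
  F: 3

3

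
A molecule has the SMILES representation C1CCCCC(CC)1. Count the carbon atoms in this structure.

Atom tally by fragment:
  cyclohexane ring core → C:6 H:12
  (− 1 ring H displaced by substituents)
  + C2H5 → C:2 H:5
Element totals:
  C: 8
  H: 16

8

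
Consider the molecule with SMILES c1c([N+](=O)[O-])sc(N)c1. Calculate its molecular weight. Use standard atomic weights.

Atom tally by fragment:
  thiophene ring core → C:4 H:4 S:1
  (− 2 ring H displaced by substituents)
  + NO2 → N:1 O:2
  + NH2 → N:1 H:2
Element totals:
  C: 4
  H: 4
  N: 2
  O: 2
  S: 1
Molecular formula: C4H4N2O2S.
  M = 4(12.011) + 4(1.008) + 2(14.007) + 2(15.999) + 32.06
    = 48.044 + 4.032 + 28.014 + 31.998 + 32.060 = 144.148

144.15 g/mol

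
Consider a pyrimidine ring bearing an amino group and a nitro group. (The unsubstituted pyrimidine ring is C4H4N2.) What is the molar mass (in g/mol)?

Atom tally by fragment:
  pyrimidine ring core → C:4 H:4 N:2
  (− 2 ring H displaced by substituents)
  + NH2 → N:1 H:2
  + NO2 → N:1 O:2
Element totals:
  C: 4
  H: 4
  N: 4
  O: 2
Molecular formula: C4H4N4O2.
  M = 4(12.011) + 4(1.008) + 4(14.007) + 2(15.999)
    = 48.044 + 4.032 + 56.028 + 31.998 = 140.102

140.10 g/mol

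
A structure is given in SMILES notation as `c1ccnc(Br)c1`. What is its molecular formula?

Atom tally by fragment:
  pyridine ring core → C:5 H:5 N:1
  (− 1 ring H displaced by substituents)
  + Br → Br:1
Element totals:
  C: 5
  H: 4
  Br: 1
  N: 1

C5H4BrN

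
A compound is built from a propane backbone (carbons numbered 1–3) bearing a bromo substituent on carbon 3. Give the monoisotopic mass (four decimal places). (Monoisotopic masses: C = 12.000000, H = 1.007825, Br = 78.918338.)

121.9731

Atom tally by fragment:
  CH3 → C:1 H:3
  CH2 → C:1 H:2
  CH2Br → C:1 H:2 Br:1
Element totals:
  C: 3
  H: 7
  Br: 1
Molecular formula: C3H7Br.
  M = 3(12.0) + 7(1.007825) + 78.918338
    = 36.000000 + 7.054775 + 78.918338 = 121.973113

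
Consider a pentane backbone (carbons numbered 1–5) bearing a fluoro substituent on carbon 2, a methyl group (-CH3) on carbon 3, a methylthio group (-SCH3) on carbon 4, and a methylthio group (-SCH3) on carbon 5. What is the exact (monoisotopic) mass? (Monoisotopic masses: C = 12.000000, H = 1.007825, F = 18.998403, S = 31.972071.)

Atom tally by fragment:
  CH3 → C:1 H:3
  CH(F) → C:1 H:1 F:1
  CH(CH3) → C:2 H:4
  CH(SCH3) → C:2 H:4 S:1
  CH2SCH3 → C:2 H:5 S:1
Element totals:
  C: 8
  H: 17
  F: 1
  S: 2
Molecular formula: C8H17FS2.
  M = 8(12.0) + 17(1.007825) + 18.998403 + 2(31.972071)
    = 96.000000 + 17.133025 + 18.998403 + 63.944142 = 196.075570

196.0756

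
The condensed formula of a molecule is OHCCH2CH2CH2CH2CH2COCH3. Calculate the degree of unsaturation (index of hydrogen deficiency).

Atom tally by fragment:
  OHCCH2 → C:2 H:3 O:1
  CH2 → C:1 H:2
  CH2 → C:1 H:2
  CH2 → C:1 H:2
  CH2COCH3 → C:3 H:5 O:1
Element totals:
  C: 8
  H: 14
  O: 2
Molecular formula: C8H14O2.
DoU = (2C + 2 + N − H − X) / 2 = (2·8 + 2 + 0 − 14 − 0) / 2 = 2.

2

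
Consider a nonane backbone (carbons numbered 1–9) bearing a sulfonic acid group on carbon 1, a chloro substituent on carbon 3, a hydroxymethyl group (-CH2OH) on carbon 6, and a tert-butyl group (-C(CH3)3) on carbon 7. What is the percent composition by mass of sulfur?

Atom tally by fragment:
  HO3SCH2 → C:1 H:3 S:1 O:3
  CH2 → C:1 H:2
  CH(Cl) → C:1 H:1 Cl:1
  CH2 → C:1 H:2
  CH2 → C:1 H:2
  CH(CH2OH) → C:2 H:4 O:1
  CH(C(CH3)3) → C:5 H:10
  CH2 → C:1 H:2
  CH3 → C:1 H:3
Element totals:
  C: 14
  H: 29
  Cl: 1
  O: 4
  S: 1
Molecular formula: C14H29ClO4S.
Molar mass = 328.892 g/mol.
Mass from S: 1 × 32.06 = 32.060 g/mol.
%S = 32.060 / 328.892 × 100 = 9.75%.

9.75%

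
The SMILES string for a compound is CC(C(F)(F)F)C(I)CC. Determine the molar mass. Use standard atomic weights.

266.04 g/mol

Atom tally by fragment:
  CH3 → C:1 H:3
  CH(CF3) → C:2 H:1 F:3
  CH(I) → C:1 H:1 I:1
  CH2 → C:1 H:2
  CH3 → C:1 H:3
Element totals:
  C: 6
  H: 10
  F: 3
  I: 1
Molecular formula: C6H10F3I.
  M = 6(12.011) + 10(1.008) + 3(18.998) + 126.904
    = 72.066 + 10.080 + 56.994 + 126.904 = 266.044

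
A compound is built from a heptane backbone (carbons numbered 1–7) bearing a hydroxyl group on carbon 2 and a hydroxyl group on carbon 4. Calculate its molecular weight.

Atom tally by fragment:
  CH3 → C:1 H:3
  CH(OH) → C:1 H:2 O:1
  CH2 → C:1 H:2
  CH(OH) → C:1 H:2 O:1
  CH2 → C:1 H:2
  CH2 → C:1 H:2
  CH3 → C:1 H:3
Element totals:
  C: 7
  H: 16
  O: 2
Molecular formula: C7H16O2.
  M = 7(12.011) + 16(1.008) + 2(15.999)
    = 84.077 + 16.128 + 31.998 = 132.203

132.20 g/mol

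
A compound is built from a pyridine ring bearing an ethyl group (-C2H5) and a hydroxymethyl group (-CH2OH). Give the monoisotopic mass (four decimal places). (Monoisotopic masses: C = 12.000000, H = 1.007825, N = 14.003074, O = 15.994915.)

Atom tally by fragment:
  pyridine ring core → C:5 H:5 N:1
  (− 2 ring H displaced by substituents)
  + C2H5 → C:2 H:5
  + CH2OH → C:1 H:3 O:1
Element totals:
  C: 8
  H: 11
  N: 1
  O: 1
Molecular formula: C8H11NO.
  M = 8(12.0) + 11(1.007825) + 14.003074 + 15.994915
    = 96.000000 + 11.086075 + 14.003074 + 15.994915 = 137.084064

137.0841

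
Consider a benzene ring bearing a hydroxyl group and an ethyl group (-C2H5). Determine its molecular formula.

Atom tally by fragment:
  benzene ring core → C:6 H:6
  (− 2 ring H displaced by substituents)
  + OH → O:1 H:1
  + C2H5 → C:2 H:5
Element totals:
  C: 8
  H: 10
  O: 1

C8H10O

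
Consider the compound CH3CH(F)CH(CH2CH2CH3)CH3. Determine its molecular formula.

Atom tally by fragment:
  CH3 → C:1 H:3
  CH(F) → C:1 H:1 F:1
  CH(CH2CH2CH3) → C:4 H:8
  CH3 → C:1 H:3
Element totals:
  C: 7
  H: 15
  F: 1

C7H15F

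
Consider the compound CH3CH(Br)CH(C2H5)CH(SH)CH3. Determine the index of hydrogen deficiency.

0

Atom tally by fragment:
  CH3 → C:1 H:3
  CH(Br) → C:1 H:1 Br:1
  CH(C2H5) → C:3 H:6
  CH(SH) → C:1 H:2 S:1
  CH3 → C:1 H:3
Element totals:
  C: 7
  H: 15
  Br: 1
  S: 1
Molecular formula: C7H15BrS.
DoU = (2C + 2 + N − H − X) / 2 = (2·7 + 2 + 0 − 15 − 1) / 2 = 0.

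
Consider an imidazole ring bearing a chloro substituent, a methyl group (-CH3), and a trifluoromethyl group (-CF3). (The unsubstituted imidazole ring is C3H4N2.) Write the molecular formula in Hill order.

C5H4ClF3N2

Atom tally by fragment:
  imidazole ring core → C:3 H:4 N:2
  (− 3 ring H displaced by substituents)
  + Cl → Cl:1
  + CH3 → C:1 H:3
  + CF3 → C:1 F:3
Element totals:
  C: 5
  H: 4
  Cl: 1
  F: 3
  N: 2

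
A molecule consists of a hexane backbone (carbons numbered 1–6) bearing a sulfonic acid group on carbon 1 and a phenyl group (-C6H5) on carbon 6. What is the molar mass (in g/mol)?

Atom tally by fragment:
  HO3SCH2 → C:1 H:3 S:1 O:3
  CH2 → C:1 H:2
  CH2 → C:1 H:2
  CH2 → C:1 H:2
  CH2 → C:1 H:2
  CH2C6H5 → C:7 H:7
Element totals:
  C: 12
  H: 18
  O: 3
  S: 1
Molecular formula: C12H18O3S.
  M = 12(12.011) + 18(1.008) + 3(15.999) + 32.06
    = 144.132 + 18.144 + 47.997 + 32.060 = 242.333

242.33 g/mol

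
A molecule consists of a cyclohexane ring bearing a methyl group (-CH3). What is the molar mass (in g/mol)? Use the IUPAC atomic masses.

Atom tally by fragment:
  cyclohexane ring core → C:6 H:12
  (− 1 ring H displaced by substituents)
  + CH3 → C:1 H:3
Element totals:
  C: 7
  H: 14
Molecular formula: C7H14.
  M = 7(12.011) + 14(1.008)
    = 84.077 + 14.112 = 98.189

98.19 g/mol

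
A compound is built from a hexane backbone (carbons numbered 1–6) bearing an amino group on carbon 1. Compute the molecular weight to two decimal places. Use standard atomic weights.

Atom tally by fragment:
  H2NCH2 → C:1 H:4 N:1
  CH2 → C:1 H:2
  CH2 → C:1 H:2
  CH2 → C:1 H:2
  CH2 → C:1 H:2
  CH3 → C:1 H:3
Element totals:
  C: 6
  H: 15
  N: 1
Molecular formula: C6H15N.
  M = 6(12.011) + 15(1.008) + 14.007
    = 72.066 + 15.120 + 14.007 = 101.193

101.19 g/mol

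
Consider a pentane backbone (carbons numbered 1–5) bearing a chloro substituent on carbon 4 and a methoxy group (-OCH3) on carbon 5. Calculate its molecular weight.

136.62 g/mol

Atom tally by fragment:
  CH3 → C:1 H:3
  CH2 → C:1 H:2
  CH2 → C:1 H:2
  CH(Cl) → C:1 H:1 Cl:1
  CH2OCH3 → C:2 H:5 O:1
Element totals:
  C: 6
  H: 13
  Cl: 1
  O: 1
Molecular formula: C6H13ClO.
  M = 6(12.011) + 13(1.008) + 35.45 + 15.999
    = 72.066 + 13.104 + 35.450 + 15.999 = 136.619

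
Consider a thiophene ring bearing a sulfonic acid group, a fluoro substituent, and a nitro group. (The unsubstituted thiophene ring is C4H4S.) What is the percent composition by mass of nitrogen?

6.17%

Atom tally by fragment:
  thiophene ring core → C:4 H:4 S:1
  (− 3 ring H displaced by substituents)
  + SO3H → S:1 O:3 H:1
  + F → F:1
  + NO2 → N:1 O:2
Element totals:
  C: 4
  H: 2
  F: 1
  N: 1
  O: 5
  S: 2
Molecular formula: C4H2FNO5S2.
Molar mass = 227.180 g/mol.
Mass from N: 1 × 14.007 = 14.007 g/mol.
%N = 14.007 / 227.180 × 100 = 6.17%.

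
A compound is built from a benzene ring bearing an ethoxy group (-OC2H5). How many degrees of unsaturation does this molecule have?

Atom tally by fragment:
  benzene ring core → C:6 H:6
  (− 1 ring H displaced by substituents)
  + OC2H5 → C:2 H:5 O:1
Element totals:
  C: 8
  H: 10
  O: 1
Molecular formula: C8H10O.
DoU = (2C + 2 + N − H − X) / 2 = (2·8 + 2 + 0 − 10 − 0) / 2 = 4.

4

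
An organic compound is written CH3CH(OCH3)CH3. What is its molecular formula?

Atom tally by fragment:
  CH3 → C:1 H:3
  CH(OCH3) → C:2 H:4 O:1
  CH3 → C:1 H:3
Element totals:
  C: 4
  H: 10
  O: 1

C4H10O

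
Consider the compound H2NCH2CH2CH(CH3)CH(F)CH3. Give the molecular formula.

Element totals:
  C: 6
  H: 14
  F: 1
  N: 1

C6H14FN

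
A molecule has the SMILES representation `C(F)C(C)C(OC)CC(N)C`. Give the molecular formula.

C8H18FNO

Atom tally by fragment:
  FCH2 → C:1 H:2 F:1
  CH(CH3) → C:2 H:4
  CH(OCH3) → C:2 H:4 O:1
  CH2 → C:1 H:2
  CH(NH2) → C:1 H:3 N:1
  CH3 → C:1 H:3
Element totals:
  C: 8
  H: 18
  F: 1
  N: 1
  O: 1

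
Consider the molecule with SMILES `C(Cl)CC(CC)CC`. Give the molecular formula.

C7H15Cl

Atom tally by fragment:
  ClCH2 → C:1 H:2 Cl:1
  CH2 → C:1 H:2
  CH(C2H5) → C:3 H:6
  CH2 → C:1 H:2
  CH3 → C:1 H:3
Element totals:
  C: 7
  H: 15
  Cl: 1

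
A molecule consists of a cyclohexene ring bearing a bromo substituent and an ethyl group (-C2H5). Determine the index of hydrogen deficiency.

2

Atom tally by fragment:
  cyclohexene ring core → C:6 H:10
  (− 2 ring H displaced by substituents)
  + Br → Br:1
  + C2H5 → C:2 H:5
Element totals:
  C: 8
  H: 13
  Br: 1
Molecular formula: C8H13Br.
DoU = (2C + 2 + N − H − X) / 2 = (2·8 + 2 + 0 − 13 − 1) / 2 = 2.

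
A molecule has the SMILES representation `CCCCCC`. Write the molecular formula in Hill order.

Atom tally by fragment:
  CH3 → C:1 H:3
  CH2 → C:1 H:2
  CH2 → C:1 H:2
  CH2 → C:1 H:2
  CH2 → C:1 H:2
  CH3 → C:1 H:3
Element totals:
  C: 6
  H: 14

C6H14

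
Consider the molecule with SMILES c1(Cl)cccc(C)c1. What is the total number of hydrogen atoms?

Atom tally by fragment:
  benzene ring core → C:6 H:6
  (− 2 ring H displaced by substituents)
  + Cl → Cl:1
  + CH3 → C:1 H:3
Element totals:
  C: 7
  H: 7
  Cl: 1

7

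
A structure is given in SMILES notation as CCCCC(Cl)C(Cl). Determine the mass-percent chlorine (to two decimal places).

45.72%

Atom tally by fragment:
  CH3 → C:1 H:3
  CH2 → C:1 H:2
  CH2 → C:1 H:2
  CH2 → C:1 H:2
  CH(Cl) → C:1 H:1 Cl:1
  CH2Cl → C:1 H:2 Cl:1
Element totals:
  C: 6
  H: 12
  Cl: 2
Molecular formula: C6H12Cl2.
Molar mass = 155.062 g/mol.
Mass from Cl: 2 × 35.45 = 70.900 g/mol.
%Cl = 70.900 / 155.062 × 100 = 45.72%.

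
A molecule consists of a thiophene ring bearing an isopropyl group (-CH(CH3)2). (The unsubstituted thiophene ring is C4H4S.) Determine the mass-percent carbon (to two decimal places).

Atom tally by fragment:
  thiophene ring core → C:4 H:4 S:1
  (− 1 ring H displaced by substituents)
  + CH(CH3)2 → C:3 H:7
Element totals:
  C: 7
  H: 10
  S: 1
Molecular formula: C7H10S.
Molar mass = 126.217 g/mol.
Mass from C: 7 × 12.011 = 84.077 g/mol.
%C = 84.077 / 126.217 × 100 = 66.61%.

66.61%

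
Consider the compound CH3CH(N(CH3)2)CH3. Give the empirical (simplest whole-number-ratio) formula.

Atom tally by fragment:
  CH3 → C:1 H:3
  CH(N(CH3)2) → C:3 H:7 N:1
  CH3 → C:1 H:3
Element totals:
  C: 5
  H: 13
  N: 1
Molecular formula: C5H13N.
gcd of subscripts (5, 13, 1) = 1, so the empirical formula equals the molecular formula.

C5H13N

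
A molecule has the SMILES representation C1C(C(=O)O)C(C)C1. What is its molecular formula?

Atom tally by fragment:
  cyclobutane ring core → C:4 H:8
  (− 2 ring H displaced by substituents)
  + COOH → C:1 H:1 O:2
  + CH3 → C:1 H:3
Element totals:
  C: 6
  H: 10
  O: 2

C6H10O2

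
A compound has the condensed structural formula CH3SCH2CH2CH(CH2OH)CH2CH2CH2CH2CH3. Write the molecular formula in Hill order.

C10H22OS

Atom tally by fragment:
  CH3SCH2 → C:2 H:5 S:1
  CH2 → C:1 H:2
  CH(CH2OH) → C:2 H:4 O:1
  CH2 → C:1 H:2
  CH2 → C:1 H:2
  CH2 → C:1 H:2
  CH2 → C:1 H:2
  CH3 → C:1 H:3
Element totals:
  C: 10
  H: 22
  O: 1
  S: 1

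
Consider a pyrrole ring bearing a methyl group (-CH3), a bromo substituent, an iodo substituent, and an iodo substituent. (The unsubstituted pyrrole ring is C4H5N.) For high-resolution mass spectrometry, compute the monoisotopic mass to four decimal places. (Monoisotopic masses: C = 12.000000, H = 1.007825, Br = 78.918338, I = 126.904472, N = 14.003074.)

410.7617

Atom tally by fragment:
  pyrrole ring core → C:4 H:5 N:1
  (− 4 ring H displaced by substituents)
  + CH3 → C:1 H:3
  + Br → Br:1
  + I → I:1
  + I → I:1
Element totals:
  C: 5
  H: 4
  Br: 1
  I: 2
  N: 1
Molecular formula: C5H4BrI2N.
  M = 5(12.0) + 4(1.007825) + 78.918338 + 2(126.904472) + 14.003074
    = 60.000000 + 4.031300 + 78.918338 + 253.808944 + 14.003074 = 410.761656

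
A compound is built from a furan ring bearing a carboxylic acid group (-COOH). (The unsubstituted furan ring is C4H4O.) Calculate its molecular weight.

Atom tally by fragment:
  furan ring core → C:4 H:4 O:1
  (− 1 ring H displaced by substituents)
  + COOH → C:1 H:1 O:2
Element totals:
  C: 5
  H: 4
  O: 3
Molecular formula: C5H4O3.
  M = 5(12.011) + 4(1.008) + 3(15.999)
    = 60.055 + 4.032 + 47.997 = 112.084

112.08 g/mol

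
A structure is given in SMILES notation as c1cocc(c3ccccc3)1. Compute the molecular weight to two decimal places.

Atom tally by fragment:
  furan ring core → C:4 H:4 O:1
  (− 1 ring H displaced by substituents)
  + C6H5 → C:6 H:5
Element totals:
  C: 10
  H: 8
  O: 1
Molecular formula: C10H8O.
  M = 10(12.011) + 8(1.008) + 15.999
    = 120.110 + 8.064 + 15.999 = 144.173

144.17 g/mol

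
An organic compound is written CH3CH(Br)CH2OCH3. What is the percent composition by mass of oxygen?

Atom tally by fragment:
  CH3 → C:1 H:3
  CH(Br) → C:1 H:1 Br:1
  CH2OCH3 → C:2 H:5 O:1
Element totals:
  C: 4
  H: 9
  Br: 1
  O: 1
Molecular formula: C4H9BrO.
Molar mass = 153.019 g/mol.
Mass from O: 1 × 15.999 = 15.999 g/mol.
%O = 15.999 / 153.019 × 100 = 10.46%.

10.46%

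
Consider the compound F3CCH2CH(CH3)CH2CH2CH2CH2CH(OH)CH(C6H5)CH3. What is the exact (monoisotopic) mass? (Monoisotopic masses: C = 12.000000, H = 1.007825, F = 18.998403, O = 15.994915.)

Atom tally by fragment:
  F3CCH2 → C:2 H:2 F:3
  CH(CH3) → C:2 H:4
  CH2 → C:1 H:2
  CH2 → C:1 H:2
  CH2 → C:1 H:2
  CH2 → C:1 H:2
  CH(OH) → C:1 H:2 O:1
  CH(C6H5) → C:7 H:6
  CH3 → C:1 H:3
Element totals:
  C: 17
  H: 25
  F: 3
  O: 1
Molecular formula: C17H25F3O.
  M = 17(12.0) + 25(1.007825) + 3(18.998403) + 15.994915
    = 204.000000 + 25.195625 + 56.995209 + 15.994915 = 302.185749

302.1857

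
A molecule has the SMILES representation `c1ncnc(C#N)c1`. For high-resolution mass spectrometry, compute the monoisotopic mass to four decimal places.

Atom tally by fragment:
  pyrimidine ring core → C:4 H:4 N:2
  (− 1 ring H displaced by substituents)
  + CN → C:1 N:1
Element totals:
  C: 5
  H: 3
  N: 3
Molecular formula: C5H3N3.
  M = 5(12.0) + 3(1.007825) + 3(14.003074)
    = 60.000000 + 3.023475 + 42.009222 = 105.032697

105.0327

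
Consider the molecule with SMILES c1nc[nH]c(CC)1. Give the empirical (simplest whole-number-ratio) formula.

C5H8N2

Atom tally by fragment:
  imidazole ring core → C:3 H:4 N:2
  (− 1 ring H displaced by substituents)
  + C2H5 → C:2 H:5
Element totals:
  C: 5
  H: 8
  N: 2
Molecular formula: C5H8N2.
gcd of subscripts (5, 8, 2) = 1, so the empirical formula equals the molecular formula.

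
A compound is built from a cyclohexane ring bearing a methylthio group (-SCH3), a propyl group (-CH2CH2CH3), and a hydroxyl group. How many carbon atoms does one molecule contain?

10

Atom tally by fragment:
  cyclohexane ring core → C:6 H:12
  (− 3 ring H displaced by substituents)
  + SCH3 → C:1 H:3 S:1
  + CH2CH2CH3 → C:3 H:7
  + OH → O:1 H:1
Element totals:
  C: 10
  H: 20
  O: 1
  S: 1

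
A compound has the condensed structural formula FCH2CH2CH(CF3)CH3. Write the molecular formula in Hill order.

Atom tally by fragment:
  FCH2 → C:1 H:2 F:1
  CH2 → C:1 H:2
  CH(CF3) → C:2 H:1 F:3
  CH3 → C:1 H:3
Element totals:
  C: 5
  H: 8
  F: 4

C5H8F4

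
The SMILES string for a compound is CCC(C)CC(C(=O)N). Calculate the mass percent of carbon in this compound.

65.07%

Atom tally by fragment:
  CH3 → C:1 H:3
  CH2 → C:1 H:2
  CH(CH3) → C:2 H:4
  CH2 → C:1 H:2
  CH2CONH2 → C:2 H:4 O:1 N:1
Element totals:
  C: 7
  H: 15
  N: 1
  O: 1
Molecular formula: C7H15NO.
Molar mass = 129.203 g/mol.
Mass from C: 7 × 12.011 = 84.077 g/mol.
%C = 84.077 / 129.203 × 100 = 65.07%.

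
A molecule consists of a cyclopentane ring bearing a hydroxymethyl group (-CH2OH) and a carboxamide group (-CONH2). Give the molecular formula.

Atom tally by fragment:
  cyclopentane ring core → C:5 H:10
  (− 2 ring H displaced by substituents)
  + CH2OH → C:1 H:3 O:1
  + CONH2 → C:1 H:2 O:1 N:1
Element totals:
  C: 7
  H: 13
  N: 1
  O: 2

C7H13NO2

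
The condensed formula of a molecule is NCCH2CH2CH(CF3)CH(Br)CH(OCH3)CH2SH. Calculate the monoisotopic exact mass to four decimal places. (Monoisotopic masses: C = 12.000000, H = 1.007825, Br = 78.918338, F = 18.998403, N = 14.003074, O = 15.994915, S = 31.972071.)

318.9853

Atom tally by fragment:
  NCCH2 → C:2 H:2 N:1
  CH2 → C:1 H:2
  CH(CF3) → C:2 H:1 F:3
  CH(Br) → C:1 H:1 Br:1
  CH(OCH3) → C:2 H:4 O:1
  CH2SH → C:1 H:3 S:1
Element totals:
  C: 9
  H: 13
  Br: 1
  F: 3
  N: 1
  O: 1
  S: 1
Molecular formula: C9H13BrF3NOS.
  M = 9(12.0) + 13(1.007825) + 78.918338 + 3(18.998403) + 14.003074 + 15.994915 + 31.972071
    = 108.000000 + 13.101725 + 78.918338 + 56.995209 + 14.003074 + 15.994915 + 31.972071 = 318.985332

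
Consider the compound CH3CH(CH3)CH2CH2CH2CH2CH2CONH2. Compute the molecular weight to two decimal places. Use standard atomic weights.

157.26 g/mol

Atom tally by fragment:
  CH3 → C:1 H:3
  CH(CH3) → C:2 H:4
  CH2 → C:1 H:2
  CH2 → C:1 H:2
  CH2 → C:1 H:2
  CH2 → C:1 H:2
  CH2CONH2 → C:2 H:4 O:1 N:1
Element totals:
  C: 9
  H: 19
  N: 1
  O: 1
Molecular formula: C9H19NO.
  M = 9(12.011) + 19(1.008) + 14.007 + 15.999
    = 108.099 + 19.152 + 14.007 + 15.999 = 157.257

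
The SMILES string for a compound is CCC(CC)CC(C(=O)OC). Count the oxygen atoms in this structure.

Atom tally by fragment:
  CH3 → C:1 H:3
  CH2 → C:1 H:2
  CH(C2H5) → C:3 H:6
  CH2 → C:1 H:2
  CH2COOCH3 → C:3 H:5 O:2
Element totals:
  C: 9
  H: 18
  O: 2

2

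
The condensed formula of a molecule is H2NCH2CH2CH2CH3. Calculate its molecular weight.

Atom tally by fragment:
  H2NCH2 → C:1 H:4 N:1
  CH2 → C:1 H:2
  CH2 → C:1 H:2
  CH3 → C:1 H:3
Element totals:
  C: 4
  H: 11
  N: 1
Molecular formula: C4H11N.
  M = 4(12.011) + 11(1.008) + 14.007
    = 48.044 + 11.088 + 14.007 = 73.139

73.14 g/mol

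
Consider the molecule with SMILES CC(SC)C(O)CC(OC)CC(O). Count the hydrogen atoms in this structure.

20

Atom tally by fragment:
  CH3 → C:1 H:3
  CH(SCH3) → C:2 H:4 S:1
  CH(OH) → C:1 H:2 O:1
  CH2 → C:1 H:2
  CH(OCH3) → C:2 H:4 O:1
  CH2 → C:1 H:2
  CH2OH → C:1 H:3 O:1
Element totals:
  C: 9
  H: 20
  O: 3
  S: 1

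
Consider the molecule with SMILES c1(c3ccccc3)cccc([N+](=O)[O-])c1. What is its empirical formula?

C12H9NO2

Atom tally by fragment:
  benzene ring core → C:6 H:6
  (− 2 ring H displaced by substituents)
  + C6H5 → C:6 H:5
  + NO2 → N:1 O:2
Element totals:
  C: 12
  H: 9
  N: 1
  O: 2
Molecular formula: C12H9NO2.
gcd of subscripts (12, 9, 1, 2) = 1, so the empirical formula equals the molecular formula.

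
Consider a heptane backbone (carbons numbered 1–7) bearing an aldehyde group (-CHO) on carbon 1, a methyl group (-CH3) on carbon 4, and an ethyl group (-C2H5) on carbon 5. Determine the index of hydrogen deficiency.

Atom tally by fragment:
  OHCCH2 → C:2 H:3 O:1
  CH2 → C:1 H:2
  CH2 → C:1 H:2
  CH(CH3) → C:2 H:4
  CH(C2H5) → C:3 H:6
  CH2 → C:1 H:2
  CH3 → C:1 H:3
Element totals:
  C: 11
  H: 22
  O: 1
Molecular formula: C11H22O.
DoU = (2C + 2 + N − H − X) / 2 = (2·11 + 2 + 0 − 22 − 0) / 2 = 1.

1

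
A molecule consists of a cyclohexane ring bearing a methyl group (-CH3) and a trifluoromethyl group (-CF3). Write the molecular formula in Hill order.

Atom tally by fragment:
  cyclohexane ring core → C:6 H:12
  (− 2 ring H displaced by substituents)
  + CH3 → C:1 H:3
  + CF3 → C:1 F:3
Element totals:
  C: 8
  H: 13
  F: 3

C8H13F3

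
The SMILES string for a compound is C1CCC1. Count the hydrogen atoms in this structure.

8

Atom tally by fragment:
  cyclobutane ring core → C:4 H:8
Element totals:
  C: 4
  H: 8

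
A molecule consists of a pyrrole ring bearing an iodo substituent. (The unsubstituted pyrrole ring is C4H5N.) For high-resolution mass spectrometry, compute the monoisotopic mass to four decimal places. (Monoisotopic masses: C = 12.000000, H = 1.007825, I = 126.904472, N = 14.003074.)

Atom tally by fragment:
  pyrrole ring core → C:4 H:5 N:1
  (− 1 ring H displaced by substituents)
  + I → I:1
Element totals:
  C: 4
  H: 4
  I: 1
  N: 1
Molecular formula: C4H4IN.
  M = 4(12.0) + 4(1.007825) + 126.904472 + 14.003074
    = 48.000000 + 4.031300 + 126.904472 + 14.003074 = 192.938846

192.9388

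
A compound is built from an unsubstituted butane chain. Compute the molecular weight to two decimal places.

Atom tally by fragment:
  CH3 → C:1 H:3
  CH2 → C:1 H:2
  CH2 → C:1 H:2
  CH3 → C:1 H:3
Element totals:
  C: 4
  H: 10
Molecular formula: C4H10.
  M = 4(12.011) + 10(1.008)
    = 48.044 + 10.080 = 58.124

58.12 g/mol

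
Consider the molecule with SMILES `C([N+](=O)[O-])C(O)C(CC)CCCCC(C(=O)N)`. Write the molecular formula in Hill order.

C11H22N2O4

Atom tally by fragment:
  O2NCH2 → C:1 H:2 N:1 O:2
  CH(OH) → C:1 H:2 O:1
  CH(C2H5) → C:3 H:6
  CH2 → C:1 H:2
  CH2 → C:1 H:2
  CH2 → C:1 H:2
  CH2 → C:1 H:2
  CH2CONH2 → C:2 H:4 O:1 N:1
Element totals:
  C: 11
  H: 22
  N: 2
  O: 4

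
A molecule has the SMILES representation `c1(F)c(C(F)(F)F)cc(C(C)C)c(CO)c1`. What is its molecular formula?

C11H12F4O

Atom tally by fragment:
  benzene ring core → C:6 H:6
  (− 4 ring H displaced by substituents)
  + F → F:1
  + CF3 → C:1 F:3
  + CH(CH3)2 → C:3 H:7
  + CH2OH → C:1 H:3 O:1
Element totals:
  C: 11
  H: 12
  F: 4
  O: 1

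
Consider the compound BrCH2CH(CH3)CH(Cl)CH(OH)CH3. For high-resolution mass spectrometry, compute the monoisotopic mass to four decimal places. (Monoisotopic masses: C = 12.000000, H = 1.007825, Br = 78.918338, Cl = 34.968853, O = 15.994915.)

213.9760

Element totals:
  C: 6
  H: 12
  Br: 1
  Cl: 1
  O: 1
Molecular formula: C6H12BrClO.
  M = 6(12.0) + 12(1.007825) + 78.918338 + 34.968853 + 15.994915
    = 72.000000 + 12.093900 + 78.918338 + 34.968853 + 15.994915 = 213.976006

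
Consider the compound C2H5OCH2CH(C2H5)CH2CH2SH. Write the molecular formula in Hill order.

Atom tally by fragment:
  C2H5OCH2 → C:3 H:7 O:1
  CH(C2H5) → C:3 H:6
  CH2 → C:1 H:2
  CH2SH → C:1 H:3 S:1
Element totals:
  C: 8
  H: 18
  O: 1
  S: 1

C8H18OS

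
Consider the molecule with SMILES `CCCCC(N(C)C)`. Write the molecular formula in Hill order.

Atom tally by fragment:
  CH3 → C:1 H:3
  CH2 → C:1 H:2
  CH2 → C:1 H:2
  CH2 → C:1 H:2
  CH2N(CH3)2 → C:3 H:8 N:1
Element totals:
  C: 7
  H: 17
  N: 1

C7H17N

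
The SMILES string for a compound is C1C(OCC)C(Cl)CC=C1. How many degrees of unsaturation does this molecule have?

2

Atom tally by fragment:
  cyclohexene ring core → C:6 H:10
  (− 2 ring H displaced by substituents)
  + OC2H5 → C:2 H:5 O:1
  + Cl → Cl:1
Element totals:
  C: 8
  H: 13
  Cl: 1
  O: 1
Molecular formula: C8H13ClO.
DoU = (2C + 2 + N − H − X) / 2 = (2·8 + 2 + 0 − 13 − 1) / 2 = 2.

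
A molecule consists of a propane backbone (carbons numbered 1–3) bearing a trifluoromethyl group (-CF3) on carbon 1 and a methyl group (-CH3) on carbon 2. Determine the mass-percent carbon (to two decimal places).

47.62%

Atom tally by fragment:
  F3CCH2 → C:2 H:2 F:3
  CH(CH3) → C:2 H:4
  CH3 → C:1 H:3
Element totals:
  C: 5
  H: 9
  F: 3
Molecular formula: C5H9F3.
Molar mass = 126.121 g/mol.
Mass from C: 5 × 12.011 = 60.055 g/mol.
%C = 60.055 / 126.121 × 100 = 47.62%.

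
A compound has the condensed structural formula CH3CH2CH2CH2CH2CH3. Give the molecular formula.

Element totals:
  C: 6
  H: 14

C6H14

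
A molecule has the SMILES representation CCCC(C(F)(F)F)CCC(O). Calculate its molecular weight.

184.20 g/mol

Atom tally by fragment:
  CH3 → C:1 H:3
  CH2 → C:1 H:2
  CH2 → C:1 H:2
  CH(CF3) → C:2 H:1 F:3
  CH2 → C:1 H:2
  CH2 → C:1 H:2
  CH2OH → C:1 H:3 O:1
Element totals:
  C: 8
  H: 15
  F: 3
  O: 1
Molecular formula: C8H15F3O.
  M = 8(12.011) + 15(1.008) + 3(18.998) + 15.999
    = 96.088 + 15.120 + 56.994 + 15.999 = 184.201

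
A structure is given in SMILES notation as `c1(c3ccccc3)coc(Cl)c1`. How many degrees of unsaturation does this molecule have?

7

Atom tally by fragment:
  furan ring core → C:4 H:4 O:1
  (− 2 ring H displaced by substituents)
  + C6H5 → C:6 H:5
  + Cl → Cl:1
Element totals:
  C: 10
  H: 7
  Cl: 1
  O: 1
Molecular formula: C10H7ClO.
DoU = (2C + 2 + N − H − X) / 2 = (2·10 + 2 + 0 − 7 − 1) / 2 = 7.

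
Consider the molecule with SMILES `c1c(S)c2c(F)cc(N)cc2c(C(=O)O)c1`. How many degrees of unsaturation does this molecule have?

Atom tally by fragment:
  naphthalene ring system core → C:10 H:8
  (− 4 ring H displaced by substituents)
  + SH → S:1 H:1
  + F → F:1
  + NH2 → N:1 H:2
  + COOH → C:1 H:1 O:2
Element totals:
  C: 11
  H: 8
  F: 1
  N: 1
  O: 2
  S: 1
Molecular formula: C11H8FNO2S.
DoU = (2C + 2 + N − H − X) / 2 = (2·11 + 2 + 1 − 8 − 1) / 2 = 8.

8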